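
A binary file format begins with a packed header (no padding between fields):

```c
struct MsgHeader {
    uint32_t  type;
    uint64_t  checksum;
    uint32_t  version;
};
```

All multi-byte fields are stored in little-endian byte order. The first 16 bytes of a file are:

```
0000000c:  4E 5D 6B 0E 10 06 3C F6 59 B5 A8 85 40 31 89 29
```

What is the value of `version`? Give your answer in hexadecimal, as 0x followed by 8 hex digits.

`version` follows `type` (4 B), `checksum` (8 B), so it starts at offset 4 + 8 = 12 and occupies 4 bytes.
Bytes at offsets 12..15: 40 31 89 29.
Little-endian stores the least-significant byte at the lowest address.
Reassemble most-significant byte first: 29 89 31 40 → 0x29893140.

0x29893140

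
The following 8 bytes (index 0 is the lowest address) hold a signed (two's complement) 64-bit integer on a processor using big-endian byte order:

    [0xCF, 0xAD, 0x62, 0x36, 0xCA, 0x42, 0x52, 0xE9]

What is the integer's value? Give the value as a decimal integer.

-3482018949426425111

In big-endian order the high byte comes first in memory.
The bytes are already most-significant first: 0xCFAD6236CA4252E9.
Top bit is set, so as a signed 64-bit value this is 0xCFAD6236CA4252E9 − 2^64 = -3482018949426425111.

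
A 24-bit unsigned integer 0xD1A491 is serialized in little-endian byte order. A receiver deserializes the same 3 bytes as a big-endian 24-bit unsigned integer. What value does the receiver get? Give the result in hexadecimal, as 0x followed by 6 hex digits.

0x91A4D1

Stored little-endian, the bytes at ascending addresses are 91 A4 D1.
Read back as big-endian, the last byte is least significant, giving 0x91A4D1.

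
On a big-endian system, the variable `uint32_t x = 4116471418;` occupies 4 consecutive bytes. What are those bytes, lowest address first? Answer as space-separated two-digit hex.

F5 5C 5E 7A

4116471418 in hexadecimal, padded to 32 bits, is 0xF55C5E7A.
Split into bytes (most-significant first): F5 5C 5E 7A.
Big-endian stores the most-significant byte at the lowest address.
So the memory order matches the most-significant-first order: F5 5C 5E 7A.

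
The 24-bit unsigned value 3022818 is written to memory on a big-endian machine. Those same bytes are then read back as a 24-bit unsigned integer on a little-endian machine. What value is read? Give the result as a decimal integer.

3022818 in 24-bit hexadecimal is 0x2E1FE2.
Stored big-endian, the bytes at ascending addresses are 2E 1F E2.
Read back as little-endian, the first byte is least significant, giving 0xE21F2E.
0xE21F2E = 14819118.

14819118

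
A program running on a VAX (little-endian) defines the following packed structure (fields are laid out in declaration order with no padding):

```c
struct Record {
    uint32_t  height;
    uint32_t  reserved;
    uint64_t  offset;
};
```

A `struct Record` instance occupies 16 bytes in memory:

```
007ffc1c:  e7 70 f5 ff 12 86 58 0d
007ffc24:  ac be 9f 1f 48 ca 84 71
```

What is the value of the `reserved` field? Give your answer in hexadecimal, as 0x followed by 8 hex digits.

`reserved` follows `height` (4 bytes), so it starts at byte offset 4 and occupies 4 bytes.
Bytes at offsets 4..7: 12 86 58 0D.
Little-endian stores the least-significant byte at the lowest address.
Reassemble most-significant byte first: 0D 58 86 12 → 0x0D588612.

0x0D588612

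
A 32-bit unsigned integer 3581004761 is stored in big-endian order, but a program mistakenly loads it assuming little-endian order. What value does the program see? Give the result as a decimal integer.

3581004761 in 32-bit hexadecimal is 0xD571CBD9.
Stored big-endian, the bytes at ascending addresses are D5 71 CB D9.
Read back as little-endian, the first byte is least significant, giving 0xD9CB71D5.
0xD9CB71D5 = 3653988821.

3653988821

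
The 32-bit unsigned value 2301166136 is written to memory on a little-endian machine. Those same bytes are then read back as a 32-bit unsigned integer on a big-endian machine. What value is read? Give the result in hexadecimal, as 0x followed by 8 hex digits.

0x38022989

2301166136 in 32-bit hexadecimal is 0x89290238.
Stored little-endian, the bytes at ascending addresses are 38 02 29 89.
Read back as big-endian, the last byte is least significant, giving 0x38022989.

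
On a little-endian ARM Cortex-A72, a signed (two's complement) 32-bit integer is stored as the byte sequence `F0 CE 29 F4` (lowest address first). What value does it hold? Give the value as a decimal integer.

In little-endian order the low byte comes first in memory.
Reassemble most-significant byte first: F4 29 CE F0 → 0xF429CEF0.
Top bit is set, so as a signed 32-bit value this is 0xF429CEF0 − 2^32 = -198586640.

-198586640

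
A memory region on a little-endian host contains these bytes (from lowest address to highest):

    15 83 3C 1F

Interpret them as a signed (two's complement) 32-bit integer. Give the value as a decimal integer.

Little-endian stores the least-significant byte at the lowest address.
Reassemble most-significant byte first: 1F 3C 83 15 → 0x1F3C8315.
0x1F3C8315 = 524059413.

524059413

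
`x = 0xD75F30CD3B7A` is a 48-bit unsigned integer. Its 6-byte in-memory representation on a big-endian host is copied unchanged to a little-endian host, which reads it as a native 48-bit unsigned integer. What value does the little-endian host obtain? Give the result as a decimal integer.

134397264158679

Stored big-endian, the bytes at ascending addresses are D7 5F 30 CD 3B 7A.
Read back as little-endian, the first byte is least significant, giving 0x7A3BCD305FD7.
0x7A3BCD305FD7 = 134397264158679.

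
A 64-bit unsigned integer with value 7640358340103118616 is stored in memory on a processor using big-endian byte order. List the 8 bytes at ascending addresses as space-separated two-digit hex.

7640358340103118616 in hexadecimal, padded to 64 bits, is 0x6A08016E128A1F18.
Split into bytes (most-significant first): 6A 08 01 6E 12 8A 1F 18.
In big-endian order the high byte comes first in memory.
So the memory order matches the most-significant-first order: 6A 08 01 6E 12 8A 1F 18.

6A 08 01 6E 12 8A 1F 18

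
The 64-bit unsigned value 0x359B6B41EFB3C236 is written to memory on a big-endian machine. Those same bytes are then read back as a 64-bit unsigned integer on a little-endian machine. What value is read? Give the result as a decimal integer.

Stored big-endian, the bytes at ascending addresses are 35 9B 6B 41 EF B3 C2 36.
Read back as little-endian, the first byte is least significant, giving 0x36C2B3EF416B9B35.
0x36C2B3EF416B9B35 = 3945914063706102581.

3945914063706102581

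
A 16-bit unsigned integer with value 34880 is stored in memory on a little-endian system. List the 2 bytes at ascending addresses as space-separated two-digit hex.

34880 in hexadecimal, padded to 16 bits, is 0x8840.
Split into bytes (most-significant first): 88 40.
In little-endian order the low byte comes first in memory.
So at ascending addresses the bytes are 40 88.

40 88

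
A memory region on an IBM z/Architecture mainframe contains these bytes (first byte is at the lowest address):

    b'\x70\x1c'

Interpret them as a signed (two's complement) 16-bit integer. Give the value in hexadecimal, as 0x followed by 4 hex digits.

Big-endian: lowest address holds the most-significant byte.
The bytes are already most-significant first: 0x701C.

0x701C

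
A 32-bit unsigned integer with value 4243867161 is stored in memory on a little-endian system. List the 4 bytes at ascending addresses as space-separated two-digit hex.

19 46 F4 FC

4243867161 in hexadecimal, padded to 32 bits, is 0xFCF44619.
Split into bytes (most-significant first): FC F4 46 19.
Little-endian: lowest address holds the least-significant byte.
So at ascending addresses the bytes are 19 46 F4 FC.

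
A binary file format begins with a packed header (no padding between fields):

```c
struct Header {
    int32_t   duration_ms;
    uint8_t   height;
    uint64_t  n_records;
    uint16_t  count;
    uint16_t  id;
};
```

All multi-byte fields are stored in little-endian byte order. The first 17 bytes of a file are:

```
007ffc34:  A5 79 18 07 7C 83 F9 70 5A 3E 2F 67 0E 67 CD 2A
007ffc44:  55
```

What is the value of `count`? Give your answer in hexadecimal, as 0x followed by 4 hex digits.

0xCD67

`count` follows `duration_ms` (4 B), `height` (1 B), `n_records` (8 B), so it starts at offset 4 + 1 + 8 = 13 and occupies 2 bytes.
Bytes at offsets 13..14: 67 CD.
In little-endian order the low byte comes first in memory.
Reassemble most-significant byte first: CD 67 → 0xCD67.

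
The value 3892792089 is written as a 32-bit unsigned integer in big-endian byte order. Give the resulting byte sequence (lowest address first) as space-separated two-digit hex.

3892792089 in hexadecimal, padded to 32 bits, is 0xE8074B19.
Split into bytes (most-significant first): E8 07 4B 19.
In big-endian order the high byte comes first in memory.
So the memory order matches the most-significant-first order: E8 07 4B 19.

E8 07 4B 19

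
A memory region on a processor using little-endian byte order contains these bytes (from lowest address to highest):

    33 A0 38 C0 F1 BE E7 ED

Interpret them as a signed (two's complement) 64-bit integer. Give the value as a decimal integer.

In little-endian order the low byte comes first in memory.
Reassemble most-significant byte first: ED E7 BE F1 C0 38 A0 33 → 0xEDE7BEF1C038A033.
Top bit is set, so as a signed 64-bit value this is 0xEDE7BEF1C038A033 − 2^64 = -1303863621579136973.

-1303863621579136973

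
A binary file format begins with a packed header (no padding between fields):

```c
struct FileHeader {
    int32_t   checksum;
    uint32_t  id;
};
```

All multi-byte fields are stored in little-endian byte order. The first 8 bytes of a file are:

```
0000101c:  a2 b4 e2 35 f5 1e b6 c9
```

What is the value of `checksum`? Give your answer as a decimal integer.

904049826

`checksum` is the first field, at byte offset 0, occupying 4 bytes.
Bytes at offsets 0..3: A2 B4 E2 35.
In little-endian order the low byte comes first in memory.
Reassemble most-significant byte first: 35 E2 B4 A2 → 0x35E2B4A2.
0x35E2B4A2 = 904049826.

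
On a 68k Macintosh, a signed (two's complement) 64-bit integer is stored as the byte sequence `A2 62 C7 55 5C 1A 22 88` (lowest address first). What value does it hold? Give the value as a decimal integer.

Big-endian stores the most-significant byte at the lowest address.
The bytes are already most-significant first: 0xA262C7555C1A2288.
Top bit is set, so as a signed 64-bit value this is 0xA262C7555C1A2288 − 2^64 = -6745610122416217464.

-6745610122416217464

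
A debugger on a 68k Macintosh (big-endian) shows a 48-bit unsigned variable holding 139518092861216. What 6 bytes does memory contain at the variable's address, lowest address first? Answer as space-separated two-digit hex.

7E E4 16 5D 5F 20

139518092861216 in hexadecimal, padded to 48 bits, is 0x7EE4165D5F20.
Split into bytes (most-significant first): 7E E4 16 5D 5F 20.
Big-endian stores the most-significant byte at the lowest address.
So the memory order matches the most-significant-first order: 7E E4 16 5D 5F 20.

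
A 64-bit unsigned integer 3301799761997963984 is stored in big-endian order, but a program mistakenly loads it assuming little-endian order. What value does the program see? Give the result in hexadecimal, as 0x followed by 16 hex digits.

0xD0A25BCD6359D22D

3301799761997963984 in 64-bit hexadecimal is 0x2DD25963CD5BA2D0.
Stored big-endian, the bytes at ascending addresses are 2D D2 59 63 CD 5B A2 D0.
Read back as little-endian, the first byte is least significant, giving 0xD0A25BCD6359D22D.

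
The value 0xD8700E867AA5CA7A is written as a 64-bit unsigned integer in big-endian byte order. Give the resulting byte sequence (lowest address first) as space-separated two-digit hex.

D8 70 0E 86 7A A5 CA 7A

Split into bytes (most-significant first): D8 70 0E 86 7A A5 CA 7A.
Big-endian: lowest address holds the most-significant byte.
So the memory order matches the most-significant-first order: D8 70 0E 86 7A A5 CA 7A.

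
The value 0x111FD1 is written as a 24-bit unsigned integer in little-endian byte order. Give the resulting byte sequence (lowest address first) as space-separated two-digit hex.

Split into bytes (most-significant first): 11 1F D1.
Little-endian: lowest address holds the least-significant byte.
So at ascending addresses the bytes are D1 1F 11.

D1 1F 11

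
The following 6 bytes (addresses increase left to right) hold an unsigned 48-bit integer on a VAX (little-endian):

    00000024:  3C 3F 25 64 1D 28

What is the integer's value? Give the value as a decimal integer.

44106699325244

Little-endian stores the least-significant byte at the lowest address.
Reassemble most-significant byte first: 28 1D 64 25 3F 3C → 0x281D64253F3C.
0x281D64253F3C = 44106699325244.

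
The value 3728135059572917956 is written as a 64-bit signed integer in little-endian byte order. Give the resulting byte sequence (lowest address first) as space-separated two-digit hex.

C4 06 86 8C 15 FF BC 33

3728135059572917956 in hexadecimal, padded to 64 bits, is 0x33BCFF158C8606C4.
Split into bytes (most-significant first): 33 BC FF 15 8C 86 06 C4.
In little-endian order the low byte comes first in memory.
So at ascending addresses the bytes are C4 06 86 8C 15 FF BC 33.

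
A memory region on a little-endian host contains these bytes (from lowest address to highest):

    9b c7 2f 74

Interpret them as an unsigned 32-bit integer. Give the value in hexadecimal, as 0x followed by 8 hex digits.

0x742FC79B

Little-endian: lowest address holds the least-significant byte.
Reassemble most-significant byte first: 74 2F C7 9B → 0x742FC79B.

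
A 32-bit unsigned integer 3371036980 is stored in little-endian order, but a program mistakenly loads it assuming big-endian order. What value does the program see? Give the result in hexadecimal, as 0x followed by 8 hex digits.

0x34F1EDC8

3371036980 in 32-bit hexadecimal is 0xC8EDF134.
Stored little-endian, the bytes at ascending addresses are 34 F1 ED C8.
Read back as big-endian, the last byte is least significant, giving 0x34F1EDC8.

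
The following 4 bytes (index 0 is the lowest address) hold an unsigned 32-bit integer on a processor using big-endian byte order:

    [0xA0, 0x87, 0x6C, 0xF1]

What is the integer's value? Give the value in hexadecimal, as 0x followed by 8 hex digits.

Big-endian stores the most-significant byte at the lowest address.
The bytes are already most-significant first: 0xA0876CF1.

0xA0876CF1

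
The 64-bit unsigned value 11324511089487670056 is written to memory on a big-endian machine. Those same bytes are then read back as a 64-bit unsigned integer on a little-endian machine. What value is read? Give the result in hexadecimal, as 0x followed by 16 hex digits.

11324511089487670056 in 64-bit hexadecimal is 0x9D28BED607E26B28.
Stored big-endian, the bytes at ascending addresses are 9D 28 BE D6 07 E2 6B 28.
Read back as little-endian, the first byte is least significant, giving 0x286BE207D6BE289D.

0x286BE207D6BE289D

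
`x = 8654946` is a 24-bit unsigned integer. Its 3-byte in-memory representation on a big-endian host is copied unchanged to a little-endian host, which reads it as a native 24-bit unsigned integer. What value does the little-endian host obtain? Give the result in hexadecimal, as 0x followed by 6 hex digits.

8654946 in 24-bit hexadecimal is 0x841062.
Stored big-endian, the bytes at ascending addresses are 84 10 62.
Read back as little-endian, the first byte is least significant, giving 0x621084.

0x621084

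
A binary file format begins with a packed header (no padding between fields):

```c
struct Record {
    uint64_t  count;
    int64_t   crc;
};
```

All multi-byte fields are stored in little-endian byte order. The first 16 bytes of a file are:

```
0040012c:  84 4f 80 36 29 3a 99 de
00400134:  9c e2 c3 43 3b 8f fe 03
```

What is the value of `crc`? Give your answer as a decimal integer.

287824910901043868

`crc` follows `count` (8 bytes), so it starts at byte offset 8 and occupies 8 bytes.
Bytes at offsets 8..15: 9C E2 C3 43 3B 8F FE 03.
Little-endian stores the least-significant byte at the lowest address.
Reassemble most-significant byte first: 03 FE 8F 3B 43 C3 E2 9C → 0x03FE8F3B43C3E29C.
0x03FE8F3B43C3E29C = 287824910901043868.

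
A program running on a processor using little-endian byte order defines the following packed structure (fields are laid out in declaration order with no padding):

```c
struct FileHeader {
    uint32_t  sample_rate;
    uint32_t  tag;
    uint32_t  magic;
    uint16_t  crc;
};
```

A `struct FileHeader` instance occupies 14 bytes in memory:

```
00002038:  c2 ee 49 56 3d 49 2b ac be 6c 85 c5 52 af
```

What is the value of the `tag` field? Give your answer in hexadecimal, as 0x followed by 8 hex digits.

0xAC2B493D

`tag` follows `sample_rate` (4 bytes), so it starts at byte offset 4 and occupies 4 bytes.
Bytes at offsets 4..7: 3D 49 2B AC.
In little-endian order the low byte comes first in memory.
Reassemble most-significant byte first: AC 2B 49 3D → 0xAC2B493D.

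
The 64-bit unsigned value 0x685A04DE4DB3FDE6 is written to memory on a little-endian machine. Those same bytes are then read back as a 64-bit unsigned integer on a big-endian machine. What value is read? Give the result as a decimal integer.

Stored little-endian, the bytes at ascending addresses are E6 FD B3 4D DE 04 5A 68.
Read back as big-endian, the last byte is least significant, giving 0xE6FDB34DDE045A68.
0xE6FDB34DDE045A68 = 16644656944849902184.

16644656944849902184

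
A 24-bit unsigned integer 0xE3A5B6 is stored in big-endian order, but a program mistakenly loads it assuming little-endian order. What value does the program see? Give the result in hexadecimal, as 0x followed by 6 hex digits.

0xB6A5E3

Stored big-endian, the bytes at ascending addresses are E3 A5 B6.
Read back as little-endian, the first byte is least significant, giving 0xB6A5E3.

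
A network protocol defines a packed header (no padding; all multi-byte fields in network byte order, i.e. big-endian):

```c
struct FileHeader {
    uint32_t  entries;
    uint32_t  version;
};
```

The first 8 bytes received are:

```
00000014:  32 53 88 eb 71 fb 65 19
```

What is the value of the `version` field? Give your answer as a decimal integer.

`version` follows `entries` (4 bytes), so it starts at byte offset 4 and occupies 4 bytes.
Bytes at offsets 4..7: 71 FB 65 19.
Big-endian: lowest address holds the most-significant byte.
The bytes are already most-significant first: 0x71FB6519.
0x71FB6519 = 1912300825.

1912300825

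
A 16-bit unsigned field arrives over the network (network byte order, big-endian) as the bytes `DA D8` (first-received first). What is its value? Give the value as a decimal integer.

In big-endian order the high byte comes first in memory.
The bytes are already most-significant first: 0xDAD8.
0xDAD8 = 56024.

56024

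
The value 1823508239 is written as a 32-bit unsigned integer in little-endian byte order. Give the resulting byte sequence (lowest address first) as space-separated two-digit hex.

0F 87 B0 6C

1823508239 in hexadecimal, padded to 32 bits, is 0x6CB0870F.
Split into bytes (most-significant first): 6C B0 87 0F.
Little-endian: lowest address holds the least-significant byte.
So at ascending addresses the bytes are 0F 87 B0 6C.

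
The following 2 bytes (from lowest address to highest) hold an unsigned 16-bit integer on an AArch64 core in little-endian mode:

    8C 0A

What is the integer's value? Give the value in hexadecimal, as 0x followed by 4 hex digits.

0x0A8C

Little-endian: lowest address holds the least-significant byte.
Reassemble most-significant byte first: 0A 8C → 0x0A8C.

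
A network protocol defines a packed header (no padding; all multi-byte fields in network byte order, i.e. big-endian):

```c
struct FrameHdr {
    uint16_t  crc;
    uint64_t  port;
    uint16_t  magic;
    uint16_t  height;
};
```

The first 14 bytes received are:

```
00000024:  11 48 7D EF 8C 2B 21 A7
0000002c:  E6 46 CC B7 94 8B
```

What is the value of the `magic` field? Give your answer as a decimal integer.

52407

`magic` follows `crc` (2 B), `port` (8 B), so it starts at offset 2 + 8 = 10 and occupies 2 bytes.
Bytes at offsets 10..11: CC B7.
Big-endian: lowest address holds the most-significant byte.
The bytes are already most-significant first: 0xCCB7.
0xCCB7 = 52407.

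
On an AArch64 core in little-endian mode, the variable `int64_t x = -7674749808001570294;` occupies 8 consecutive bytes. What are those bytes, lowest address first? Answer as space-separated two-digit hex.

Two's complement of -7674749808001570294 in 64 bits: 7674749808001570294 = 0x6A823049ADEE55F6; invert → 0x957DCFB65211AA09; add 1 → 0x957DCFB65211AA0A.
Split into bytes (most-significant first): 95 7D CF B6 52 11 AA 0A.
Little-endian: lowest address holds the least-significant byte.
So at ascending addresses the bytes are 0A AA 11 52 B6 CF 7D 95.

0A AA 11 52 B6 CF 7D 95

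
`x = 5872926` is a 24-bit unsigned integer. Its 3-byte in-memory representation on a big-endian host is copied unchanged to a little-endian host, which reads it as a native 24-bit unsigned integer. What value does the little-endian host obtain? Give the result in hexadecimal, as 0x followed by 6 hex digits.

0x1E9D59

5872926 in 24-bit hexadecimal is 0x599D1E.
Stored big-endian, the bytes at ascending addresses are 59 9D 1E.
Read back as little-endian, the first byte is least significant, giving 0x1E9D59.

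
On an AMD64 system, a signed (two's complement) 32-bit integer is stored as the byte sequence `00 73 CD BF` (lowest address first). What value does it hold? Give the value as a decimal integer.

In little-endian order the low byte comes first in memory.
Reassemble most-significant byte first: BF CD 73 00 → 0xBFCD7300.
Top bit is set, so as a signed 32-bit value this is 0xBFCD7300 − 2^32 = -1077054720.

-1077054720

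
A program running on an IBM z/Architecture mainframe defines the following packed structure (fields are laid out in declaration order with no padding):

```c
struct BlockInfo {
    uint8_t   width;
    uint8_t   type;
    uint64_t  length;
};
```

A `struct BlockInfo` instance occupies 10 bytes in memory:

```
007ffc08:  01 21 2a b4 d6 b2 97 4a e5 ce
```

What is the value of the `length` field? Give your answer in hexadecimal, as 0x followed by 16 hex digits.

0x2AB4D6B2974AE5CE

`length` follows `width` (1 B), `type` (1 B), so it starts at offset 1 + 1 = 2 and occupies 8 bytes.
Bytes at offsets 2..9: 2A B4 D6 B2 97 4A E5 CE.
Big-endian: lowest address holds the most-significant byte.
The bytes are already most-significant first: 0x2AB4D6B2974AE5CE.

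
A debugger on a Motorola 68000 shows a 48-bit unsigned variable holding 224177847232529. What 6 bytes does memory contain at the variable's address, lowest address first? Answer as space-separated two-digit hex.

224177847232529 in hexadecimal, padded to 48 bits, is 0xCBE378F36811.
Split into bytes (most-significant first): CB E3 78 F3 68 11.
Big-endian stores the most-significant byte at the lowest address.
So the memory order matches the most-significant-first order: CB E3 78 F3 68 11.

CB E3 78 F3 68 11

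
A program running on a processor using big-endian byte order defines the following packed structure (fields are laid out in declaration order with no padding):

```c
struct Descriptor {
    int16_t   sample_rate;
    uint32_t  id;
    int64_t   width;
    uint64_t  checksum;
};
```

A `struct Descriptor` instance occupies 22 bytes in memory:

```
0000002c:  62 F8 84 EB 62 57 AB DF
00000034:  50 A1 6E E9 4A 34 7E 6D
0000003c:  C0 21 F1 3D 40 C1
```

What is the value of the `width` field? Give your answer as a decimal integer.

-6062037919136658892

`width` follows `sample_rate` (2 B), `id` (4 B), so it starts at offset 2 + 4 = 6 and occupies 8 bytes.
Bytes at offsets 6..13: AB DF 50 A1 6E E9 4A 34.
Big-endian: lowest address holds the most-significant byte.
The bytes are already most-significant first: 0xABDF50A16EE94A34.
Top bit is set, so as a signed 64-bit value this is 0xABDF50A16EE94A34 − 2^64 = -6062037919136658892.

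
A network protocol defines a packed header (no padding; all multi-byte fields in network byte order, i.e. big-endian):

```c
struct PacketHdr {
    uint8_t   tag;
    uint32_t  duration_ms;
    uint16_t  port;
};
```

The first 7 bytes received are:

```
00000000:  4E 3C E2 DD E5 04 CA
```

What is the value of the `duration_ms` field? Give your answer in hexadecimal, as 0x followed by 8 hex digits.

0x3CE2DDE5

`duration_ms` follows `tag` (1 byte), so it starts at byte offset 1 and occupies 4 bytes.
Bytes at offsets 1..4: 3C E2 DD E5.
In big-endian order the high byte comes first in memory.
The bytes are already most-significant first: 0x3CE2DDE5.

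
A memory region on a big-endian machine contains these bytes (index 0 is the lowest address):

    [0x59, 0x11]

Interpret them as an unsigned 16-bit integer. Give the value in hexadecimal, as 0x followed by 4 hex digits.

0x5911

In big-endian order the high byte comes first in memory.
The bytes are already most-significant first: 0x5911.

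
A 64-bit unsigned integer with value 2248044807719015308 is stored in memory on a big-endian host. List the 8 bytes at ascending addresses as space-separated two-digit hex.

2248044807719015308 in hexadecimal, padded to 64 bits, is 0x1F32A8D78B40D38C.
Split into bytes (most-significant first): 1F 32 A8 D7 8B 40 D3 8C.
Big-endian: lowest address holds the most-significant byte.
So the memory order matches the most-significant-first order: 1F 32 A8 D7 8B 40 D3 8C.

1F 32 A8 D7 8B 40 D3 8C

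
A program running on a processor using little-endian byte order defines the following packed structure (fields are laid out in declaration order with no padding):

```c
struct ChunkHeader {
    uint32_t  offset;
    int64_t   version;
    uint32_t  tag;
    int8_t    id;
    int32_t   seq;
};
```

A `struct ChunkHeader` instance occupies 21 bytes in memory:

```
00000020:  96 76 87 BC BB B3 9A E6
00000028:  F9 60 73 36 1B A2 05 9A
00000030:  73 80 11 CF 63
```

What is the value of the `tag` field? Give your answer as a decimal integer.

`tag` follows `offset` (4 B), `version` (8 B), so it starts at offset 4 + 8 = 12 and occupies 4 bytes.
Bytes at offsets 12..15: 1B A2 05 9A.
Little-endian: lowest address holds the least-significant byte.
Reassemble most-significant byte first: 9A 05 A2 1B → 0x9A05A21B.
0x9A05A21B = 2584060443.

2584060443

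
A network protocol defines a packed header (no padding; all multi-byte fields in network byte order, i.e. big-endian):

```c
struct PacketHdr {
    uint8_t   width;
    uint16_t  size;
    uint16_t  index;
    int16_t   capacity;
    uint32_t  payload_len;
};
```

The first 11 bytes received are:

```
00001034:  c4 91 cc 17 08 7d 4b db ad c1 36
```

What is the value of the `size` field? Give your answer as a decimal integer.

37324

`size` follows `width` (1 byte), so it starts at byte offset 1 and occupies 2 bytes.
Bytes at offsets 1..2: 91 CC.
Big-endian: lowest address holds the most-significant byte.
The bytes are already most-significant first: 0x91CC.
0x91CC = 37324.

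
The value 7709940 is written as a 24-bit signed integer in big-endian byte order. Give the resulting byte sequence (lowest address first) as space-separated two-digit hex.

7709940 in hexadecimal, padded to 24 bits, is 0x75A4F4.
Split into bytes (most-significant first): 75 A4 F4.
Big-endian: lowest address holds the most-significant byte.
So the memory order matches the most-significant-first order: 75 A4 F4.

75 A4 F4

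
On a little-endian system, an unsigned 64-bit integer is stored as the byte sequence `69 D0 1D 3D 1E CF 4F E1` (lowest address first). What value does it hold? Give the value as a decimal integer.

16235422910475260009

Little-endian stores the least-significant byte at the lowest address.
Reassemble most-significant byte first: E1 4F CF 1E 3D 1D D0 69 → 0xE14FCF1E3D1DD069.
0xE14FCF1E3D1DD069 = 16235422910475260009.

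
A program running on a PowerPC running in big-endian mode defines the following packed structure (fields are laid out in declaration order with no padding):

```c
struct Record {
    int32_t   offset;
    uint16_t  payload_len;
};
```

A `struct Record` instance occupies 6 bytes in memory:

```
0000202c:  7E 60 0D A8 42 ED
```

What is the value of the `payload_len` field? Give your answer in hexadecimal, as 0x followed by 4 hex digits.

0x42ED

`payload_len` follows `offset` (4 bytes), so it starts at byte offset 4 and occupies 2 bytes.
Bytes at offsets 4..5: 42 ED.
In big-endian order the high byte comes first in memory.
The bytes are already most-significant first: 0x42ED.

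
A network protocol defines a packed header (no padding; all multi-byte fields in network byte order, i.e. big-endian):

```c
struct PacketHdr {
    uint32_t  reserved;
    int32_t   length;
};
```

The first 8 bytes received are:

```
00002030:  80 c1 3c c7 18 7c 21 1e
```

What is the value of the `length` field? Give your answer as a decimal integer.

410788126

`length` follows `reserved` (4 bytes), so it starts at byte offset 4 and occupies 4 bytes.
Bytes at offsets 4..7: 18 7C 21 1E.
Big-endian: lowest address holds the most-significant byte.
The bytes are already most-significant first: 0x187C211E.
0x187C211E = 410788126.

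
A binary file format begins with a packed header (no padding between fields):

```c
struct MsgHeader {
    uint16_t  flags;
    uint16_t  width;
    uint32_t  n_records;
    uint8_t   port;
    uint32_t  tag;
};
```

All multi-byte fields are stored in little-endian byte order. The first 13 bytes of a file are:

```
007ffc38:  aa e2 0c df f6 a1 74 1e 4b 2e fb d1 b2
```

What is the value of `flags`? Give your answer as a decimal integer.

58026

`flags` is the first field, at byte offset 0, occupying 2 bytes.
Bytes at offsets 0..1: AA E2.
In little-endian order the low byte comes first in memory.
Reassemble most-significant byte first: E2 AA → 0xE2AA.
0xE2AA = 58026.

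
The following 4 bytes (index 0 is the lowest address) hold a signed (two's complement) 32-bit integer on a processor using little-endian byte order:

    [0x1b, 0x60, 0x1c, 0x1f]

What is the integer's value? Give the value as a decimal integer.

In little-endian order the low byte comes first in memory.
Reassemble most-significant byte first: 1F 1C 60 1B → 0x1F1C601B.
0x1F1C601B = 521953307.

521953307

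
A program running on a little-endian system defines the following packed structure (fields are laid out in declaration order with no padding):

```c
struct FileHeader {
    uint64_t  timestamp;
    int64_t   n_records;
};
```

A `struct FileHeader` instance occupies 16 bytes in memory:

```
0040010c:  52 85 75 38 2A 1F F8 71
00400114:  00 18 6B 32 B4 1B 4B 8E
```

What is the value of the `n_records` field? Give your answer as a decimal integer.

-8193424636316542976

`n_records` follows `timestamp` (8 bytes), so it starts at byte offset 8 and occupies 8 bytes.
Bytes at offsets 8..15: 00 18 6B 32 B4 1B 4B 8E.
In little-endian order the low byte comes first in memory.
Reassemble most-significant byte first: 8E 4B 1B B4 32 6B 18 00 → 0x8E4B1BB4326B1800.
Top bit is set, so as a signed 64-bit value this is 0x8E4B1BB4326B1800 − 2^64 = -8193424636316542976.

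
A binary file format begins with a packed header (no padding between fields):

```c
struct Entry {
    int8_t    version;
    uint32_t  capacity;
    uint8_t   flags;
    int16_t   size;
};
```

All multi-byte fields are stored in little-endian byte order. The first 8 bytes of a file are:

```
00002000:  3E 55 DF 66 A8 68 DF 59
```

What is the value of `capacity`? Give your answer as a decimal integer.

`capacity` follows `version` (1 byte), so it starts at byte offset 1 and occupies 4 bytes.
Bytes at offsets 1..4: 55 DF 66 A8.
In little-endian order the low byte comes first in memory.
Reassemble most-significant byte first: A8 66 DF 55 → 0xA866DF55.
0xA866DF55 = 2825314133.

2825314133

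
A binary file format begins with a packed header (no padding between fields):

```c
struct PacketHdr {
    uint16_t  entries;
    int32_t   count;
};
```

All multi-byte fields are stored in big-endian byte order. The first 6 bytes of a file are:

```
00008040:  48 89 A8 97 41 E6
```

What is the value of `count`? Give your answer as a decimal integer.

`count` follows `entries` (2 bytes), so it starts at byte offset 2 and occupies 4 bytes.
Bytes at offsets 2..5: A8 97 41 E6.
Big-endian: lowest address holds the most-significant byte.
The bytes are already most-significant first: 0xA89741E6.
Top bit is set, so as a signed 32-bit value this is 0xA89741E6 − 2^32 = -1466482202.

-1466482202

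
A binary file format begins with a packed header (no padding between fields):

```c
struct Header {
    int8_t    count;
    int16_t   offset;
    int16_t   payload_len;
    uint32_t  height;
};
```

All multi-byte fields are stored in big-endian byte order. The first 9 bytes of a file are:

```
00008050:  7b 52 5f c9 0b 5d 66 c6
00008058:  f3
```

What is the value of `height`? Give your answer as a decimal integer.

`height` follows `count` (1 B), `offset` (2 B), `payload_len` (2 B), so it starts at offset 1 + 2 + 2 = 5 and occupies 4 bytes.
Bytes at offsets 5..8: 5D 66 C6 F3.
In big-endian order the high byte comes first in memory.
The bytes are already most-significant first: 0x5D66C6F3.
0x5D66C6F3 = 1567016691.

1567016691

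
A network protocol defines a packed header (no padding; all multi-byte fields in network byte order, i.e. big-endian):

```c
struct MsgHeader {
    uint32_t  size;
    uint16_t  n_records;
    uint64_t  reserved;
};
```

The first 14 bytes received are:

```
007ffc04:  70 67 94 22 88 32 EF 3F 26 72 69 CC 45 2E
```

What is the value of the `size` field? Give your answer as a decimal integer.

`size` is the first field, at byte offset 0, occupying 4 bytes.
Bytes at offsets 0..3: 70 67 94 22.
In big-endian order the high byte comes first in memory.
The bytes are already most-significant first: 0x70679422.
0x70679422 = 1885836322.

1885836322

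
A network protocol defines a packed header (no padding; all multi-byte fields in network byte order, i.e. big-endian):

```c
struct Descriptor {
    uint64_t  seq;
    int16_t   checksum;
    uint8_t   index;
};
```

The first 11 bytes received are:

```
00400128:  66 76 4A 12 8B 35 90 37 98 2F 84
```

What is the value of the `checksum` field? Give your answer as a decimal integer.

-26577

`checksum` follows `seq` (8 bytes), so it starts at byte offset 8 and occupies 2 bytes.
Bytes at offsets 8..9: 98 2F.
In big-endian order the high byte comes first in memory.
The bytes are already most-significant first: 0x982F.
Top bit is set, so as a signed 16-bit value this is 0x982F − 2^16 = -26577.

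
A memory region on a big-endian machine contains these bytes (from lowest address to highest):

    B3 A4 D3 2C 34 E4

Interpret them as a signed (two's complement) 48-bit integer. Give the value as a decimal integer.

-83954477812508

Big-endian: lowest address holds the most-significant byte.
The bytes are already most-significant first: 0xB3A4D32C34E4.
Top bit is set, so as a signed 48-bit value this is 0xB3A4D32C34E4 − 2^48 = -83954477812508.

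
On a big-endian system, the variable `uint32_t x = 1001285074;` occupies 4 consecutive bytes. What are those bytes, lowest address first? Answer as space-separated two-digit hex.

3B AE 65 D2

1001285074 in hexadecimal, padded to 32 bits, is 0x3BAE65D2.
Split into bytes (most-significant first): 3B AE 65 D2.
Big-endian: lowest address holds the most-significant byte.
So the memory order matches the most-significant-first order: 3B AE 65 D2.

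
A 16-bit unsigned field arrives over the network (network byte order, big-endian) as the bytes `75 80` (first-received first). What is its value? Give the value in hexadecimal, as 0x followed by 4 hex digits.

0x7580

In big-endian order the high byte comes first in memory.
The bytes are already most-significant first: 0x7580.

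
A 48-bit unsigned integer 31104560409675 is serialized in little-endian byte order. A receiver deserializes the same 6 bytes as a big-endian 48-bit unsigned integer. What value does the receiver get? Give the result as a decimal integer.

31104560409675 in 48-bit hexadecimal is 0x1C4A18462C4B.
Stored little-endian, the bytes at ascending addresses are 4B 2C 46 18 4A 1C.
Read back as big-endian, the last byte is least significant, giving 0x4B2C46184A1C.
0x4B2C46184A1C = 82653526641180.

82653526641180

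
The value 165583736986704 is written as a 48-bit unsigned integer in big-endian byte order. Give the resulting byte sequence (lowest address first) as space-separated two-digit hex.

96 98 F7 D2 DC 50

165583736986704 in hexadecimal, padded to 48 bits, is 0x9698F7D2DC50.
Split into bytes (most-significant first): 96 98 F7 D2 DC 50.
Big-endian: lowest address holds the most-significant byte.
So the memory order matches the most-significant-first order: 96 98 F7 D2 DC 50.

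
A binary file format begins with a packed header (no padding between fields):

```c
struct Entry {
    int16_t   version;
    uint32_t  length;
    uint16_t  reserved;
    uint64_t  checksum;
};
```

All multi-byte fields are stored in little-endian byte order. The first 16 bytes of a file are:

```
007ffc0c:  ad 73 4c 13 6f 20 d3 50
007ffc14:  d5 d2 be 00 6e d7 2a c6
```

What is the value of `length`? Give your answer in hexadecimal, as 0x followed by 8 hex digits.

0x206F134C

`length` follows `version` (2 bytes), so it starts at byte offset 2 and occupies 4 bytes.
Bytes at offsets 2..5: 4C 13 6F 20.
Little-endian stores the least-significant byte at the lowest address.
Reassemble most-significant byte first: 20 6F 13 4C → 0x206F134C.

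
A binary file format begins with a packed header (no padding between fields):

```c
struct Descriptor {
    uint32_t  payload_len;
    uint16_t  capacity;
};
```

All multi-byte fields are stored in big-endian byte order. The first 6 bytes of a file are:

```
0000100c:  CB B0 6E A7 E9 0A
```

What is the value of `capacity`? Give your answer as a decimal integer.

`capacity` follows `payload_len` (4 bytes), so it starts at byte offset 4 and occupies 2 bytes.
Bytes at offsets 4..5: E9 0A.
Big-endian stores the most-significant byte at the lowest address.
The bytes are already most-significant first: 0xE90A.
0xE90A = 59658.

59658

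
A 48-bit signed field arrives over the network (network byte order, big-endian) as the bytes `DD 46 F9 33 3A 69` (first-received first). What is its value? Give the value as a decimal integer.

In big-endian order the high byte comes first in memory.
The bytes are already most-significant first: 0xDD46F9333A69.
Top bit is set, so as a signed 48-bit value this is 0xDD46F9333A69 − 2^48 = -38178078377367.

-38178078377367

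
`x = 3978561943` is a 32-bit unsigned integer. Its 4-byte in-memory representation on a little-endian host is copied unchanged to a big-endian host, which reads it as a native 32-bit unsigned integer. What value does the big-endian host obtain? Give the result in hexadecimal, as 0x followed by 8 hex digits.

3978561943 in 32-bit hexadecimal is 0xED240997.
Stored little-endian, the bytes at ascending addresses are 97 09 24 ED.
Read back as big-endian, the last byte is least significant, giving 0x970924ED.

0x970924ED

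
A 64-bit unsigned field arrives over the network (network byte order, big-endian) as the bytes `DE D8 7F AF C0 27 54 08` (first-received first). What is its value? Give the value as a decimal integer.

16057724864209310728

Big-endian stores the most-significant byte at the lowest address.
The bytes are already most-significant first: 0xDED87FAFC0275408.
0xDED87FAFC0275408 = 16057724864209310728.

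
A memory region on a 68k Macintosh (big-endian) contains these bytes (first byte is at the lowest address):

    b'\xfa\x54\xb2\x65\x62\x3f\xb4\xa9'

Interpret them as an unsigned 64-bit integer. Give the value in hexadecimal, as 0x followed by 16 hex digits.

Big-endian: lowest address holds the most-significant byte.
The bytes are already most-significant first: 0xFA54B265623FB4A9.

0xFA54B265623FB4A9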